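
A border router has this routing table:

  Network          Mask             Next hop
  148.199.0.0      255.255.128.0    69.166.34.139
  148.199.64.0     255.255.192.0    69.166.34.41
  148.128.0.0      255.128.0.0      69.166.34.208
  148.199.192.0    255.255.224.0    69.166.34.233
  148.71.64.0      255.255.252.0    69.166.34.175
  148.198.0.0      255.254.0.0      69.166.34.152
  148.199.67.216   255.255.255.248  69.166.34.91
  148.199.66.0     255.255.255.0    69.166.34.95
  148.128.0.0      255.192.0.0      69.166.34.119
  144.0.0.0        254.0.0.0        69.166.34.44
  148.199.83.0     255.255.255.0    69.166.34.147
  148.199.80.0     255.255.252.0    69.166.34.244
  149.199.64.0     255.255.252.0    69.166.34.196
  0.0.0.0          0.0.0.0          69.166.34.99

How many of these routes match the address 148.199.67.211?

Prefixes containing 148.199.67.211:
  0.0.0.0/0 (default, matches everything)
  148.128.0.0/9 (148.128.0.0 - 148.255.255.255)
  148.198.0.0/15 (148.198.0.0 - 148.199.255.255)
  148.199.0.0/17 (148.199.0.0 - 148.199.127.255)
  148.199.64.0/18 (148.199.64.0 - 148.199.127.255)
Total matching entries: 5.

5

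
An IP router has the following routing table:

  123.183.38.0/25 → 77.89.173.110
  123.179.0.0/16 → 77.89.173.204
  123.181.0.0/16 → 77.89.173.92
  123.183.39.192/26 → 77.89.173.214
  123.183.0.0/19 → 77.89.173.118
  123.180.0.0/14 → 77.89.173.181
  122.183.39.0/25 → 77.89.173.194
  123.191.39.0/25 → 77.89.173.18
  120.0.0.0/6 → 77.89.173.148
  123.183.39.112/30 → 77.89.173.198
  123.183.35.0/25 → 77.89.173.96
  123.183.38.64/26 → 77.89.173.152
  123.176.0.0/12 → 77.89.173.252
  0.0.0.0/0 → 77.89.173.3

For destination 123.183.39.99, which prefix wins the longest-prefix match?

123.180.0.0/14

Entries matching 123.183.39.99:
  0.0.0.0/0 (default, matches everything)
  120.0.0.0/6 (120.0.0.0 - 123.255.255.255)
  123.176.0.0/12 (123.176.0.0 - 123.191.255.255)
  123.180.0.0/14 (123.180.0.0 - 123.183.255.255)
Most specific is 123.180.0.0/14.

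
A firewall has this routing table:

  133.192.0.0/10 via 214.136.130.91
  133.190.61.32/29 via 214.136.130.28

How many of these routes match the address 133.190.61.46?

0

No listed prefix contains 133.190.61.46.
Total matching entries: 0.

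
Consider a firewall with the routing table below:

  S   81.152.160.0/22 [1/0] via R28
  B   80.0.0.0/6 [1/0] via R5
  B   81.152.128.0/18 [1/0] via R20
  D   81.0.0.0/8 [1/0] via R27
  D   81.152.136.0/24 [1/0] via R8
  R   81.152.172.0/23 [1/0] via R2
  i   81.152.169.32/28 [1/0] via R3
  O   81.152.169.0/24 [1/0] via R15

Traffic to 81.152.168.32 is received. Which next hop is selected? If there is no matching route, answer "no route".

Routes whose prefix contains 81.152.168.32:
  80.0.0.0/6 (80.0.0.0 - 83.255.255.255) -> R5
  81.0.0.0/8 (81.0.0.0 - 81.255.255.255) -> R27
  81.152.128.0/18 (81.152.128.0 - 81.152.191.255) -> R20
More-specific entries that do NOT match:
  81.152.169.32/28 (81.152.169.32 - 81.152.169.47) does not contain 81.152.168.32
  81.152.136.0/24 (81.152.136.0 - 81.152.136.255) does not contain 81.152.168.32
  81.152.169.0/24 (81.152.169.0 - 81.152.169.255) does not contain 81.152.168.32
  81.152.172.0/23 (81.152.172.0 - 81.152.173.255) does not contain 81.152.168.32
  81.152.160.0/22 (81.152.160.0 - 81.152.163.255) does not contain 81.152.168.32
Longest matching prefix is /18 -> next hop R20.

R20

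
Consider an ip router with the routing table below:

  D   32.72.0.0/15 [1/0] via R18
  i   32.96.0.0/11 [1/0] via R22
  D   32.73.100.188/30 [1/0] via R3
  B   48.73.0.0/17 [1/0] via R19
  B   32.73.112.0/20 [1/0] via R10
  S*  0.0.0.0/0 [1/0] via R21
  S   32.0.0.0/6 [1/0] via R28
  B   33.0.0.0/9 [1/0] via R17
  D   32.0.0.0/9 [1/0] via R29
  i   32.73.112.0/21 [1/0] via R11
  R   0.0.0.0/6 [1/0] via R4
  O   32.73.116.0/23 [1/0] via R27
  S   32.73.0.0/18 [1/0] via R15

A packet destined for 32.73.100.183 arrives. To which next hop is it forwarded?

R18

Routes whose prefix contains 32.73.100.183:
  0.0.0.0/0 (default, matches everything) -> R21
  32.0.0.0/6 (32.0.0.0 - 35.255.255.255) -> R28
  32.0.0.0/9 (32.0.0.0 - 32.127.255.255) -> R29
  32.72.0.0/15 (32.72.0.0 - 32.73.255.255) -> R18
More-specific entries that do NOT match:
  32.73.100.188/30 (32.73.100.188 - 32.73.100.191) does not contain 32.73.100.183
  32.73.116.0/23 (32.73.116.0 - 32.73.117.255) does not contain 32.73.100.183
  32.73.112.0/21 (32.73.112.0 - 32.73.119.255) does not contain 32.73.100.183
  32.73.112.0/20 (32.73.112.0 - 32.73.127.255) does not contain 32.73.100.183
  32.73.0.0/18 (32.73.0.0 - 32.73.63.255) does not contain 32.73.100.183
  48.73.0.0/17 (48.73.0.0 - 48.73.127.255) does not contain 32.73.100.183
Longest matching prefix is /15 -> next hop R18.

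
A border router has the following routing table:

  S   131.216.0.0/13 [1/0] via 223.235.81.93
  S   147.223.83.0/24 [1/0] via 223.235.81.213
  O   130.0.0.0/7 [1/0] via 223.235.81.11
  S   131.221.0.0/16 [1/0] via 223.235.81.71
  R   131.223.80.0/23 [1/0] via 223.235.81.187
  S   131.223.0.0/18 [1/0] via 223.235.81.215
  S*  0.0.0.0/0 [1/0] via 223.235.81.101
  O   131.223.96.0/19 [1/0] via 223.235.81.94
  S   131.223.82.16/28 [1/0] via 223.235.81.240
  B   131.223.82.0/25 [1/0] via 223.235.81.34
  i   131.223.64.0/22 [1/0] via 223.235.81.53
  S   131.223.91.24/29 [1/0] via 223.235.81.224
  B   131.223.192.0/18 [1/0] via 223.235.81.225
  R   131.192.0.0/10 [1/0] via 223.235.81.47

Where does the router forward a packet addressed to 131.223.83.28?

Routes whose prefix contains 131.223.83.28:
  0.0.0.0/0 (default, matches everything) -> 223.235.81.101
  130.0.0.0/7 (130.0.0.0 - 131.255.255.255) -> 223.235.81.11
  131.192.0.0/10 (131.192.0.0 - 131.255.255.255) -> 223.235.81.47
  131.216.0.0/13 (131.216.0.0 - 131.223.255.255) -> 223.235.81.93
More-specific entries that do NOT match:
  131.223.91.24/29 (131.223.91.24 - 131.223.91.31) does not contain 131.223.83.28
  131.223.82.16/28 (131.223.82.16 - 131.223.82.31) does not contain 131.223.83.28
  131.223.82.0/25 (131.223.82.0 - 131.223.82.127) does not contain 131.223.83.28
  147.223.83.0/24 (147.223.83.0 - 147.223.83.255) does not contain 131.223.83.28
  131.223.80.0/23 (131.223.80.0 - 131.223.81.255) does not contain 131.223.83.28
  131.223.64.0/22 (131.223.64.0 - 131.223.67.255) does not contain 131.223.83.28
  131.223.96.0/19 (131.223.96.0 - 131.223.127.255) does not contain 131.223.83.28
  131.223.0.0/18 (131.223.0.0 - 131.223.63.255) does not contain 131.223.83.28
  131.223.192.0/18 (131.223.192.0 - 131.223.255.255) does not contain 131.223.83.28
  131.221.0.0/16 (131.221.0.0 - 131.221.255.255) does not contain 131.223.83.28
Longest matching prefix is /13 -> next hop 223.235.81.93.

223.235.81.93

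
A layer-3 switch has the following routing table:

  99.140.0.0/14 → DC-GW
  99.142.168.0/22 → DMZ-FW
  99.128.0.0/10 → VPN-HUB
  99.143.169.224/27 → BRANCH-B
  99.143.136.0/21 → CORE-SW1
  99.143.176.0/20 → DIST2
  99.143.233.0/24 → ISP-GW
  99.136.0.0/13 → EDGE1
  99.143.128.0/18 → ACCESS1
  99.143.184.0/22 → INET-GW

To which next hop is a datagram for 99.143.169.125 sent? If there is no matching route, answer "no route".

Routes whose prefix contains 99.143.169.125:
  99.128.0.0/10 (99.128.0.0 - 99.191.255.255) -> VPN-HUB
  99.136.0.0/13 (99.136.0.0 - 99.143.255.255) -> EDGE1
  99.140.0.0/14 (99.140.0.0 - 99.143.255.255) -> DC-GW
  99.143.128.0/18 (99.143.128.0 - 99.143.191.255) -> ACCESS1
More-specific entries that do NOT match:
  99.143.169.224/27 (99.143.169.224 - 99.143.169.255) does not contain 99.143.169.125
  99.143.233.0/24 (99.143.233.0 - 99.143.233.255) does not contain 99.143.169.125
  99.142.168.0/22 (99.142.168.0 - 99.142.171.255) does not contain 99.143.169.125
  99.143.184.0/22 (99.143.184.0 - 99.143.187.255) does not contain 99.143.169.125
  99.143.136.0/21 (99.143.136.0 - 99.143.143.255) does not contain 99.143.169.125
  99.143.176.0/20 (99.143.176.0 - 99.143.191.255) does not contain 99.143.169.125
Longest matching prefix is /18 -> next hop ACCESS1.

ACCESS1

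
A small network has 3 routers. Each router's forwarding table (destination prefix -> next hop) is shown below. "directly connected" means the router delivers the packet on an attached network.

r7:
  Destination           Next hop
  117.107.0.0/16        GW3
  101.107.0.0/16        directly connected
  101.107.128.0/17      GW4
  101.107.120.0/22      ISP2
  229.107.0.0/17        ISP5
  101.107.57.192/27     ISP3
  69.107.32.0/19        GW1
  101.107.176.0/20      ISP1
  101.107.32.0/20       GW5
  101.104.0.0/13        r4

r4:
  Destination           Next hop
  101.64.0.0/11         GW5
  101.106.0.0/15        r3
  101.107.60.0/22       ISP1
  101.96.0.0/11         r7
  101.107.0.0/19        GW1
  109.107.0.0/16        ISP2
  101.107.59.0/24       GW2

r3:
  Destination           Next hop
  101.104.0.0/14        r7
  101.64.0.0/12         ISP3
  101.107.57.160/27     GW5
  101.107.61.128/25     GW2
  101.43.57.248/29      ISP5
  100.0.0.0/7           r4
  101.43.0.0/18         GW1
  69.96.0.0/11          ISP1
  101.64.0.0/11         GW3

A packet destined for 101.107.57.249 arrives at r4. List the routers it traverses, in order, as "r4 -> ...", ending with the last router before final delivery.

At r4: longest match for 101.107.57.249 is 101.106.0.0/15 -> r3
At r3: longest match for 101.107.57.249 is 101.104.0.0/14 -> r7
At r7: longest match for 101.107.57.249 is 101.107.0.0/16 -> directly connected

r4 -> r3 -> r7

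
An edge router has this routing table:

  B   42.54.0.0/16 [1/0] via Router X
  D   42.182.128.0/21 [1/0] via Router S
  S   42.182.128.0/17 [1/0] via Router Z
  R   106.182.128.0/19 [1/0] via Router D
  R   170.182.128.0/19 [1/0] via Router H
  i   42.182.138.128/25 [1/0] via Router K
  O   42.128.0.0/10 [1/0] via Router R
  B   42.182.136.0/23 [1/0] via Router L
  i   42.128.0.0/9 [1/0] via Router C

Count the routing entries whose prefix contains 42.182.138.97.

Prefixes containing 42.182.138.97:
  42.128.0.0/9 (42.128.0.0 - 42.255.255.255)
  42.128.0.0/10 (42.128.0.0 - 42.191.255.255)
  42.182.128.0/17 (42.182.128.0 - 42.182.255.255)
Total matching entries: 3.

3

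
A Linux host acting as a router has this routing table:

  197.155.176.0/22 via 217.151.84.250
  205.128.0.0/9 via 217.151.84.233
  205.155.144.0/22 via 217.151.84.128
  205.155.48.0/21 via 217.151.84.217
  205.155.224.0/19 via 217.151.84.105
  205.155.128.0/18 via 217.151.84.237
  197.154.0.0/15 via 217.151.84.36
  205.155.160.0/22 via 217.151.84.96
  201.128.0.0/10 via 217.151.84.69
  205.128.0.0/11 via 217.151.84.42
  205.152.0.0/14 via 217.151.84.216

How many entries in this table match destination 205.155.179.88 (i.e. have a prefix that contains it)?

Prefixes containing 205.155.179.88:
  205.128.0.0/9 (205.128.0.0 - 205.255.255.255)
  205.128.0.0/11 (205.128.0.0 - 205.159.255.255)
  205.152.0.0/14 (205.152.0.0 - 205.155.255.255)
  205.155.128.0/18 (205.155.128.0 - 205.155.191.255)
Total matching entries: 4.

4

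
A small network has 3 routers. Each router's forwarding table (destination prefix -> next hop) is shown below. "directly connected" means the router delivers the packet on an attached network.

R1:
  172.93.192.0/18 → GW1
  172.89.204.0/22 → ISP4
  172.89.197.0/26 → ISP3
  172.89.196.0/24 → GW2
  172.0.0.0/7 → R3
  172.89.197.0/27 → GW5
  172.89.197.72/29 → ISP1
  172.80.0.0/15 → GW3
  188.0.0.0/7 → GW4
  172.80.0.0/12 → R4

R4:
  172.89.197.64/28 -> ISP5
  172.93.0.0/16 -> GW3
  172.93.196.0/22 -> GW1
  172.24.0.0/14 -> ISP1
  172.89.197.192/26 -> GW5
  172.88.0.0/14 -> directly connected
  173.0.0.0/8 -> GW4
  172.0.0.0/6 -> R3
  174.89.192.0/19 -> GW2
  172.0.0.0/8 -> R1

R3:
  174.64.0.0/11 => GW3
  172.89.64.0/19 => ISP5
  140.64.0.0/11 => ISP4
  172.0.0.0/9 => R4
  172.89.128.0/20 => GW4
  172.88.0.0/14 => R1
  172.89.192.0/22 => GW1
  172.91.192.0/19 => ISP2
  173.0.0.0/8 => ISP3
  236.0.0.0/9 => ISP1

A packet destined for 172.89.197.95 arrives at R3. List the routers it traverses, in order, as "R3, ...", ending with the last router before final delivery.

R3, R1, R4

At R3: longest match for 172.89.197.95 is 172.88.0.0/14 -> R1
At R1: longest match for 172.89.197.95 is 172.80.0.0/12 -> R4
At R4: longest match for 172.89.197.95 is 172.88.0.0/14 -> directly connected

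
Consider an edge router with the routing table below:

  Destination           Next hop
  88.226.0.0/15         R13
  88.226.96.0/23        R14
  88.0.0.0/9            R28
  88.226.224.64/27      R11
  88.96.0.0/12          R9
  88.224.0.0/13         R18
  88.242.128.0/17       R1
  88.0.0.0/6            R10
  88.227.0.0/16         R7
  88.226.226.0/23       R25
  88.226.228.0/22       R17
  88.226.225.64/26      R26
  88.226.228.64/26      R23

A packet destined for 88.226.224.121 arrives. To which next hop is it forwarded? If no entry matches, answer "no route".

R13

Routes whose prefix contains 88.226.224.121:
  88.0.0.0/6 (88.0.0.0 - 91.255.255.255) -> R10
  88.224.0.0/13 (88.224.0.0 - 88.231.255.255) -> R18
  88.226.0.0/15 (88.226.0.0 - 88.227.255.255) -> R13
More-specific entries that do NOT match:
  88.226.224.64/27 (88.226.224.64 - 88.226.224.95) does not contain 88.226.224.121
  88.226.225.64/26 (88.226.225.64 - 88.226.225.127) does not contain 88.226.224.121
  88.226.228.64/26 (88.226.228.64 - 88.226.228.127) does not contain 88.226.224.121
  88.226.96.0/23 (88.226.96.0 - 88.226.97.255) does not contain 88.226.224.121
  88.226.226.0/23 (88.226.226.0 - 88.226.227.255) does not contain 88.226.224.121
  88.226.228.0/22 (88.226.228.0 - 88.226.231.255) does not contain 88.226.224.121
  88.242.128.0/17 (88.242.128.0 - 88.242.255.255) does not contain 88.226.224.121
  88.227.0.0/16 (88.227.0.0 - 88.227.255.255) does not contain 88.226.224.121
Longest matching prefix is /15 -> next hop R13.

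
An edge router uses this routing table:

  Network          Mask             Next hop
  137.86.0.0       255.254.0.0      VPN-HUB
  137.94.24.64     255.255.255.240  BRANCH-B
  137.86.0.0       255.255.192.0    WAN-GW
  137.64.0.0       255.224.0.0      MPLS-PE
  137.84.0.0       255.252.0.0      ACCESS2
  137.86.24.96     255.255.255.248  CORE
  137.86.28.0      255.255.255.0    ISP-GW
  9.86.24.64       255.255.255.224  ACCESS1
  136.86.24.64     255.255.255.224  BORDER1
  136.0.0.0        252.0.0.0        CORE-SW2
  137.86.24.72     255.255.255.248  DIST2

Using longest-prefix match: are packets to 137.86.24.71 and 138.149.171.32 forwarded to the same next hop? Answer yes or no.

no

137.86.24.71: longest match 137.86.0.0/18 -> WAN-GW
138.149.171.32: longest match 136.0.0.0/6 -> CORE-SW2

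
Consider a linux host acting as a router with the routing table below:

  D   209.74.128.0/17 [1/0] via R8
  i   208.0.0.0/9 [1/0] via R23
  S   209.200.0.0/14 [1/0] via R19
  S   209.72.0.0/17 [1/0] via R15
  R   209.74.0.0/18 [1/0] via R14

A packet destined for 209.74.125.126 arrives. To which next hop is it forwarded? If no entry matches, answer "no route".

no route

No entry's prefix contains 209.74.125.126; there is no default route.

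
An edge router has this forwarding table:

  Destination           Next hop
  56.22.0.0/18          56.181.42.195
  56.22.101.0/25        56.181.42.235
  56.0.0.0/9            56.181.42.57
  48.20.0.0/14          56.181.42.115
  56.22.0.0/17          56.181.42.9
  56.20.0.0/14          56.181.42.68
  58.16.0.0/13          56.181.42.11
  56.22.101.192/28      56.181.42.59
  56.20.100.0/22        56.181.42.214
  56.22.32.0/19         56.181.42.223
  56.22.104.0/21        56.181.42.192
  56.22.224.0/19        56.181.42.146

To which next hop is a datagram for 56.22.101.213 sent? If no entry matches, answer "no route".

Routes whose prefix contains 56.22.101.213:
  56.0.0.0/9 (56.0.0.0 - 56.127.255.255) -> 56.181.42.57
  56.20.0.0/14 (56.20.0.0 - 56.23.255.255) -> 56.181.42.68
  56.22.0.0/17 (56.22.0.0 - 56.22.127.255) -> 56.181.42.9
More-specific entries that do NOT match:
  56.22.101.192/28 (56.22.101.192 - 56.22.101.207) does not contain 56.22.101.213
  56.22.101.0/25 (56.22.101.0 - 56.22.101.127) does not contain 56.22.101.213
  56.20.100.0/22 (56.20.100.0 - 56.20.103.255) does not contain 56.22.101.213
  56.22.104.0/21 (56.22.104.0 - 56.22.111.255) does not contain 56.22.101.213
  56.22.32.0/19 (56.22.32.0 - 56.22.63.255) does not contain 56.22.101.213
  56.22.224.0/19 (56.22.224.0 - 56.22.255.255) does not contain 56.22.101.213
  56.22.0.0/18 (56.22.0.0 - 56.22.63.255) does not contain 56.22.101.213
Longest matching prefix is /17 -> next hop 56.181.42.9.

56.181.42.9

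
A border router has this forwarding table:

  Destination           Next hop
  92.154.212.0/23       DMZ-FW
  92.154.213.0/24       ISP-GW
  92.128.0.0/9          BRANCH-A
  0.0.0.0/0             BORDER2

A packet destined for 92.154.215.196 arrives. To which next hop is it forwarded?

Routes whose prefix contains 92.154.215.196:
  0.0.0.0/0 (default, matches everything) -> BORDER2
  92.128.0.0/9 (92.128.0.0 - 92.255.255.255) -> BRANCH-A
More-specific entries that do NOT match:
  92.154.213.0/24 (92.154.213.0 - 92.154.213.255) does not contain 92.154.215.196
  92.154.212.0/23 (92.154.212.0 - 92.154.213.255) does not contain 92.154.215.196
Longest matching prefix is /9 -> next hop BRANCH-A.

BRANCH-A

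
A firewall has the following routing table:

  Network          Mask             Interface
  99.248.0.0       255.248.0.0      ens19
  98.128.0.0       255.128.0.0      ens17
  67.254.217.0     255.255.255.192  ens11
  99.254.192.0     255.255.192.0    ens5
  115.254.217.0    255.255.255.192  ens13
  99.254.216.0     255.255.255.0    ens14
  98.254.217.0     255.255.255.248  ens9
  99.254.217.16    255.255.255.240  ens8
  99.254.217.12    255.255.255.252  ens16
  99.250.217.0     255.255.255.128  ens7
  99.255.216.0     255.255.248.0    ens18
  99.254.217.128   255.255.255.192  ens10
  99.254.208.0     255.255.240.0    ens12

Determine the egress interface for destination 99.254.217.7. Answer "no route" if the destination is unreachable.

ens12

Routes whose prefix contains 99.254.217.7:
  99.248.0.0/13 (99.248.0.0 - 99.255.255.255) -> ens19
  99.254.192.0/18 (99.254.192.0 - 99.254.255.255) -> ens5
  99.254.208.0/20 (99.254.208.0 - 99.254.223.255) -> ens12
More-specific entries that do NOT match:
  99.254.217.12/30 (99.254.217.12 - 99.254.217.15) does not contain 99.254.217.7
  98.254.217.0/29 (98.254.217.0 - 98.254.217.7) does not contain 99.254.217.7
  99.254.217.16/28 (99.254.217.16 - 99.254.217.31) does not contain 99.254.217.7
  67.254.217.0/26 (67.254.217.0 - 67.254.217.63) does not contain 99.254.217.7
  115.254.217.0/26 (115.254.217.0 - 115.254.217.63) does not contain 99.254.217.7
  99.254.217.128/26 (99.254.217.128 - 99.254.217.191) does not contain 99.254.217.7
  99.250.217.0/25 (99.250.217.0 - 99.250.217.127) does not contain 99.254.217.7
  99.254.216.0/24 (99.254.216.0 - 99.254.216.255) does not contain 99.254.217.7
  99.255.216.0/21 (99.255.216.0 - 99.255.223.255) does not contain 99.254.217.7
Longest matching prefix is /20 -> interface ens12.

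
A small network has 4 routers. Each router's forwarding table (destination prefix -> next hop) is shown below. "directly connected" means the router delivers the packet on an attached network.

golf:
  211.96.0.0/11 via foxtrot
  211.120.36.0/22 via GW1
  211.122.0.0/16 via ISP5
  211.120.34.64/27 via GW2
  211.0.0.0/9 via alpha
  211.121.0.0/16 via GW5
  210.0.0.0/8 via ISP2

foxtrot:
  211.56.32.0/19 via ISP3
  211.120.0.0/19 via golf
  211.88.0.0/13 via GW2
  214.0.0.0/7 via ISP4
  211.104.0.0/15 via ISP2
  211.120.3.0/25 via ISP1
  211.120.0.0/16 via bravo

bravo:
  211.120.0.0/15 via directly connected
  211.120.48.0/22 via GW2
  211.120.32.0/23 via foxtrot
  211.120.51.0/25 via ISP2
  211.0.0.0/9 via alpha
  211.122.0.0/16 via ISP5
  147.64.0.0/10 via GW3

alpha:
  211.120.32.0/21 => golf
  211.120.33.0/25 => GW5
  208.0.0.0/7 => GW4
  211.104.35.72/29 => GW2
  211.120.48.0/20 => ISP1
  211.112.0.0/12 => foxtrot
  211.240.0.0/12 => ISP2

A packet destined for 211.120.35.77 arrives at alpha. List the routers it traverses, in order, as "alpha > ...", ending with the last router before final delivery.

alpha > golf > foxtrot > bravo

At alpha: longest match for 211.120.35.77 is 211.120.32.0/21 -> golf
At golf: longest match for 211.120.35.77 is 211.96.0.0/11 -> foxtrot
At foxtrot: longest match for 211.120.35.77 is 211.120.0.0/16 -> bravo
At bravo: longest match for 211.120.35.77 is 211.120.0.0/15 -> directly connected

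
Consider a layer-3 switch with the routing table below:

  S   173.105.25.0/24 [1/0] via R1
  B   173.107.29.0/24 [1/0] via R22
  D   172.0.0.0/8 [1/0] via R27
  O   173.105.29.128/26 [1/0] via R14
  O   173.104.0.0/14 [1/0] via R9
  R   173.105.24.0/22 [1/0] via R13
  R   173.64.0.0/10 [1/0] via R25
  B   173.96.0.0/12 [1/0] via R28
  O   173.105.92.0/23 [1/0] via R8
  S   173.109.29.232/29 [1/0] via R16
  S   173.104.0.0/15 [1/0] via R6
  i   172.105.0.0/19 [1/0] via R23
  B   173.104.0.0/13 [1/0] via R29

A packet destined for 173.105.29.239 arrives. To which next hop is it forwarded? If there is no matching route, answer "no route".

Routes whose prefix contains 173.105.29.239:
  173.64.0.0/10 (173.64.0.0 - 173.127.255.255) -> R25
  173.96.0.0/12 (173.96.0.0 - 173.111.255.255) -> R28
  173.104.0.0/13 (173.104.0.0 - 173.111.255.255) -> R29
  173.104.0.0/14 (173.104.0.0 - 173.107.255.255) -> R9
  173.104.0.0/15 (173.104.0.0 - 173.105.255.255) -> R6
More-specific entries that do NOT match:
  173.109.29.232/29 (173.109.29.232 - 173.109.29.239) does not contain 173.105.29.239
  173.105.29.128/26 (173.105.29.128 - 173.105.29.191) does not contain 173.105.29.239
  173.105.25.0/24 (173.105.25.0 - 173.105.25.255) does not contain 173.105.29.239
  173.107.29.0/24 (173.107.29.0 - 173.107.29.255) does not contain 173.105.29.239
  173.105.92.0/23 (173.105.92.0 - 173.105.93.255) does not contain 173.105.29.239
  173.105.24.0/22 (173.105.24.0 - 173.105.27.255) does not contain 173.105.29.239
  172.105.0.0/19 (172.105.0.0 - 172.105.31.255) does not contain 173.105.29.239
Longest matching prefix is /15 -> next hop R6.

R6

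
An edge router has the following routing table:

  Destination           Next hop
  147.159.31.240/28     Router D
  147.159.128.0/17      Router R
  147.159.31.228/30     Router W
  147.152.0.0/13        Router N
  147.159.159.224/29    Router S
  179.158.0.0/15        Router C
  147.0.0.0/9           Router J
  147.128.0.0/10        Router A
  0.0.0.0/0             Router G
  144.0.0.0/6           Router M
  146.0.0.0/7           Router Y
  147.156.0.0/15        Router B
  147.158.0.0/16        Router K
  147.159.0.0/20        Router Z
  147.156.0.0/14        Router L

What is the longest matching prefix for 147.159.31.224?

147.156.0.0/14

Entries matching 147.159.31.224:
  0.0.0.0/0 (default, matches everything)
  144.0.0.0/6 (144.0.0.0 - 147.255.255.255)
  146.0.0.0/7 (146.0.0.0 - 147.255.255.255)
  147.128.0.0/10 (147.128.0.0 - 147.191.255.255)
  147.152.0.0/13 (147.152.0.0 - 147.159.255.255)
  147.156.0.0/14 (147.156.0.0 - 147.159.255.255)
Most specific is 147.156.0.0/14.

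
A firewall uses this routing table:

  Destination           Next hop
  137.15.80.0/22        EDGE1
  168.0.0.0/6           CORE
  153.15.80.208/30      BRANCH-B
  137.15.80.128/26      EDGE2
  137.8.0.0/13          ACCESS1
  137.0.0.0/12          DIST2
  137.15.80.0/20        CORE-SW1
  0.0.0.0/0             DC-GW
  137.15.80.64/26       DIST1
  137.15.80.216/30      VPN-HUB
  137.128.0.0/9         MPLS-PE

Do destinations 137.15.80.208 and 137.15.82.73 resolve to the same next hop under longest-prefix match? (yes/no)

137.15.80.208: longest match 137.15.80.0/22 -> EDGE1
137.15.82.73: longest match 137.15.80.0/22 -> EDGE1

yes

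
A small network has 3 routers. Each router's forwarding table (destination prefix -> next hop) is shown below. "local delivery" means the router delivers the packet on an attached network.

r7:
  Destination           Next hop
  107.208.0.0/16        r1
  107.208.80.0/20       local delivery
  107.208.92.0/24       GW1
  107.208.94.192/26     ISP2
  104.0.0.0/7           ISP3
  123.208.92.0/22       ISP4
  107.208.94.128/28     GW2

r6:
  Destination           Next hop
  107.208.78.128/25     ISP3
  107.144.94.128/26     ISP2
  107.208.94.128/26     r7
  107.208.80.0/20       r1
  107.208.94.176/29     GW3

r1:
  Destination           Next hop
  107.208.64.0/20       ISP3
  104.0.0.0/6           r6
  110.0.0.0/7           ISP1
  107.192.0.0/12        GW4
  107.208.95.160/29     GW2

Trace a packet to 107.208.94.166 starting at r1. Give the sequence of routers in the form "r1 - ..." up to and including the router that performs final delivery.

At r1: longest match for 107.208.94.166 is 104.0.0.0/6 -> r6
At r6: longest match for 107.208.94.166 is 107.208.94.128/26 -> r7
At r7: longest match for 107.208.94.166 is 107.208.80.0/20 -> local delivery

r1 - r6 - r7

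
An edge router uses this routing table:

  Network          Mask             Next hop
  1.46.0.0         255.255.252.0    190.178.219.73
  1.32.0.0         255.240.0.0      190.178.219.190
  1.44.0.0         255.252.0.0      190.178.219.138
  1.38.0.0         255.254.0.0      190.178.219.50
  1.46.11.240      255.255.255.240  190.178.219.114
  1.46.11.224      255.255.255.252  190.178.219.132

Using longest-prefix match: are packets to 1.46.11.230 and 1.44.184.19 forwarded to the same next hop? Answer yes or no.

yes

1.46.11.230: longest match 1.44.0.0/14 -> 190.178.219.138
1.44.184.19: longest match 1.44.0.0/14 -> 190.178.219.138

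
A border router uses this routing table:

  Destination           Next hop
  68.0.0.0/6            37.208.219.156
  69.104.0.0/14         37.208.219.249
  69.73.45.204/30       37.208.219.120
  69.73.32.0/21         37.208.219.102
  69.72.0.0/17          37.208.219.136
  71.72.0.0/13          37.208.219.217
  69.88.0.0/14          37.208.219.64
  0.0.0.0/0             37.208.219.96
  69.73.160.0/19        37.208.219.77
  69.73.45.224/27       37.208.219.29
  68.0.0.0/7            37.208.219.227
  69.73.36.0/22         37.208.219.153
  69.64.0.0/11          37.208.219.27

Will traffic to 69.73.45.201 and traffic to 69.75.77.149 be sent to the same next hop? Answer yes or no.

yes

69.73.45.201: longest match 69.64.0.0/11 -> 37.208.219.27
69.75.77.149: longest match 69.64.0.0/11 -> 37.208.219.27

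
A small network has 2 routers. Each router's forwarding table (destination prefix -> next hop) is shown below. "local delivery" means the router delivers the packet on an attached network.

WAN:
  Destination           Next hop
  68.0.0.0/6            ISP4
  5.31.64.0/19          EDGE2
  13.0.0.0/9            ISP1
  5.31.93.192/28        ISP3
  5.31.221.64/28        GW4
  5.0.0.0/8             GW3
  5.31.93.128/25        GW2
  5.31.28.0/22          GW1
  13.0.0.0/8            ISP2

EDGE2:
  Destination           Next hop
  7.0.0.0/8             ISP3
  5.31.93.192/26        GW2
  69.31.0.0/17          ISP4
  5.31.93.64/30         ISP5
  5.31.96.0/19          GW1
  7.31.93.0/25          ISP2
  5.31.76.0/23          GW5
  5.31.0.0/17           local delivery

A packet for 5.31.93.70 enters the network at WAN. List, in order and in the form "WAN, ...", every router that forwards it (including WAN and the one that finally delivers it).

At WAN: longest match for 5.31.93.70 is 5.31.64.0/19 -> EDGE2
At EDGE2: longest match for 5.31.93.70 is 5.31.0.0/17 -> local delivery

WAN, EDGE2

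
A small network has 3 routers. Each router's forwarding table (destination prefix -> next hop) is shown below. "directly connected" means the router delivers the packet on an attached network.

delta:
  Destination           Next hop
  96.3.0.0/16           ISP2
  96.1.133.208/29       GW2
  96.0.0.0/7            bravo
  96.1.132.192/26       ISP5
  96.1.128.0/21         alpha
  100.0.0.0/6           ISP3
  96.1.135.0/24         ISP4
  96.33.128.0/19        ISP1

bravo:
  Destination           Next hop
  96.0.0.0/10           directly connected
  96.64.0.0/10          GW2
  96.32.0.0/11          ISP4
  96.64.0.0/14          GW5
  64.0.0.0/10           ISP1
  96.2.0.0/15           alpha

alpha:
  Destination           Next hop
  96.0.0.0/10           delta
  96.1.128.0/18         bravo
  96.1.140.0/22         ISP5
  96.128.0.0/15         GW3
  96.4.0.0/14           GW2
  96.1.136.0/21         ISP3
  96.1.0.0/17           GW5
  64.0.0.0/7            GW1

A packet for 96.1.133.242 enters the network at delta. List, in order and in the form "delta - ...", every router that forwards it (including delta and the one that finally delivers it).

delta - alpha - bravo

At delta: longest match for 96.1.133.242 is 96.1.128.0/21 -> alpha
At alpha: longest match for 96.1.133.242 is 96.1.128.0/18 -> bravo
At bravo: longest match for 96.1.133.242 is 96.0.0.0/10 -> directly connected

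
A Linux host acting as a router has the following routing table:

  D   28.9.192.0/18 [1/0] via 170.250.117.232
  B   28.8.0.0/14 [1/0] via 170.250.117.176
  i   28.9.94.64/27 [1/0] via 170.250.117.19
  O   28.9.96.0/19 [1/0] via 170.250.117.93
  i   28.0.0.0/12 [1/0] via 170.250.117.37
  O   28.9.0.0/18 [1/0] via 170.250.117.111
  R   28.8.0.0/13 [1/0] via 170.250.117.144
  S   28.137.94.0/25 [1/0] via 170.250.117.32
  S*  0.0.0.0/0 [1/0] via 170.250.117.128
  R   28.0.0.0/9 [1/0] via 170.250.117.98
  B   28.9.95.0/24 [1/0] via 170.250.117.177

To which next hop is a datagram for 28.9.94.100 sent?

170.250.117.176

Routes whose prefix contains 28.9.94.100:
  0.0.0.0/0 (default, matches everything) -> 170.250.117.128
  28.0.0.0/9 (28.0.0.0 - 28.127.255.255) -> 170.250.117.98
  28.0.0.0/12 (28.0.0.0 - 28.15.255.255) -> 170.250.117.37
  28.8.0.0/13 (28.8.0.0 - 28.15.255.255) -> 170.250.117.144
  28.8.0.0/14 (28.8.0.0 - 28.11.255.255) -> 170.250.117.176
More-specific entries that do NOT match:
  28.9.94.64/27 (28.9.94.64 - 28.9.94.95) does not contain 28.9.94.100
  28.137.94.0/25 (28.137.94.0 - 28.137.94.127) does not contain 28.9.94.100
  28.9.95.0/24 (28.9.95.0 - 28.9.95.255) does not contain 28.9.94.100
  28.9.96.0/19 (28.9.96.0 - 28.9.127.255) does not contain 28.9.94.100
  28.9.192.0/18 (28.9.192.0 - 28.9.255.255) does not contain 28.9.94.100
  28.9.0.0/18 (28.9.0.0 - 28.9.63.255) does not contain 28.9.94.100
Longest matching prefix is /14 -> next hop 170.250.117.176.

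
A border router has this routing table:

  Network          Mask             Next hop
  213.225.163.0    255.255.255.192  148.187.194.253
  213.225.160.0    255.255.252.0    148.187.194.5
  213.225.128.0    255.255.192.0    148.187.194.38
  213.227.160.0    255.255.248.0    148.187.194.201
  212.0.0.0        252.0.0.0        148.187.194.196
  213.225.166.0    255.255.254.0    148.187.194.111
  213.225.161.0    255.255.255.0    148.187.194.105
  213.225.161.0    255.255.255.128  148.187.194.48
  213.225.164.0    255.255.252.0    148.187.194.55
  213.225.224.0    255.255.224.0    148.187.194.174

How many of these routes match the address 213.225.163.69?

3

Prefixes containing 213.225.163.69:
  212.0.0.0/6 (212.0.0.0 - 215.255.255.255)
  213.225.128.0/18 (213.225.128.0 - 213.225.191.255)
  213.225.160.0/22 (213.225.160.0 - 213.225.163.255)
Total matching entries: 3.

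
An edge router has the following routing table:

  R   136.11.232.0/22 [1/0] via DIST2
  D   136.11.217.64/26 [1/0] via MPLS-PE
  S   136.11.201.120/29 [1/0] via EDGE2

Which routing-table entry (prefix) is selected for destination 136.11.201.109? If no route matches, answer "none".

none

136.11.201.109 is outside every listed prefix and there is no default route.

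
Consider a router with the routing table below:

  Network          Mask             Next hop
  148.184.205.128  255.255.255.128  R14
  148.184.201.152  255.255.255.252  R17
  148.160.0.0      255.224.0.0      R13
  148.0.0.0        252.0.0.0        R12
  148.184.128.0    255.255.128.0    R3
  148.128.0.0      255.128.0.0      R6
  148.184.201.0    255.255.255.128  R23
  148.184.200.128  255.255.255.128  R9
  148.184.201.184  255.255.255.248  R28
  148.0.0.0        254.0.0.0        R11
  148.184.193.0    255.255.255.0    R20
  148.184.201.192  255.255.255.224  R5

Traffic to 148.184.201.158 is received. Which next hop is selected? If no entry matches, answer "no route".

R3

Routes whose prefix contains 148.184.201.158:
  148.0.0.0/6 (148.0.0.0 - 151.255.255.255) -> R12
  148.0.0.0/7 (148.0.0.0 - 149.255.255.255) -> R11
  148.128.0.0/9 (148.128.0.0 - 148.255.255.255) -> R6
  148.160.0.0/11 (148.160.0.0 - 148.191.255.255) -> R13
  148.184.128.0/17 (148.184.128.0 - 148.184.255.255) -> R3
More-specific entries that do NOT match:
  148.184.201.152/30 (148.184.201.152 - 148.184.201.155) does not contain 148.184.201.158
  148.184.201.184/29 (148.184.201.184 - 148.184.201.191) does not contain 148.184.201.158
  148.184.201.192/27 (148.184.201.192 - 148.184.201.223) does not contain 148.184.201.158
  148.184.205.128/25 (148.184.205.128 - 148.184.205.255) does not contain 148.184.201.158
  148.184.201.0/25 (148.184.201.0 - 148.184.201.127) does not contain 148.184.201.158
  148.184.200.128/25 (148.184.200.128 - 148.184.200.255) does not contain 148.184.201.158
  148.184.193.0/24 (148.184.193.0 - 148.184.193.255) does not contain 148.184.201.158
Longest matching prefix is /17 -> next hop R3.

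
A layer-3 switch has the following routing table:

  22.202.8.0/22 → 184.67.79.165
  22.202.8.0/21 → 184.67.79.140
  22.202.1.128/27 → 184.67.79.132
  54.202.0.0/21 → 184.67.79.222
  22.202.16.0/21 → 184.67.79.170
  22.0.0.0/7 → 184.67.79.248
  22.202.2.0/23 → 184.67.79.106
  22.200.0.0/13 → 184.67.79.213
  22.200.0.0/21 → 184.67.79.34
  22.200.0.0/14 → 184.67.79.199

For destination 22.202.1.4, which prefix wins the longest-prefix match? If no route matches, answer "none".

22.200.0.0/14

Entries matching 22.202.1.4:
  22.0.0.0/7 (22.0.0.0 - 23.255.255.255)
  22.200.0.0/13 (22.200.0.0 - 22.207.255.255)
  22.200.0.0/14 (22.200.0.0 - 22.203.255.255)
Most specific is 22.200.0.0/14.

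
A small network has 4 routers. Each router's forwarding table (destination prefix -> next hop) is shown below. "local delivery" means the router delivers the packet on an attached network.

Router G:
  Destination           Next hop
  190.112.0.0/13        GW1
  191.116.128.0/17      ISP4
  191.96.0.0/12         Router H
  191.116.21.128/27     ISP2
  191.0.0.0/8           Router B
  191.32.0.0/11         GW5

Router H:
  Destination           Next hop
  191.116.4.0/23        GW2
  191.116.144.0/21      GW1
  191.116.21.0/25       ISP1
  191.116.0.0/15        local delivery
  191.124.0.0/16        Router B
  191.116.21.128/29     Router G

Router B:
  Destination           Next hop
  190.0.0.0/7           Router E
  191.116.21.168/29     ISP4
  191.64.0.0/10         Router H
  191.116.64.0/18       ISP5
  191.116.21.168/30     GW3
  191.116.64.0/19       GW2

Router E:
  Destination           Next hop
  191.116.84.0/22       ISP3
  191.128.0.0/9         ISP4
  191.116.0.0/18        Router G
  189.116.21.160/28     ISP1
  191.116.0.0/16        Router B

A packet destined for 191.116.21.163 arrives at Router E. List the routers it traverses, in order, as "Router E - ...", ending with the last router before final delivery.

Router E - Router G - Router B - Router H

At Router E: longest match for 191.116.21.163 is 191.116.0.0/18 -> Router G
At Router G: longest match for 191.116.21.163 is 191.0.0.0/8 -> Router B
At Router B: longest match for 191.116.21.163 is 191.64.0.0/10 -> Router H
At Router H: longest match for 191.116.21.163 is 191.116.0.0/15 -> local delivery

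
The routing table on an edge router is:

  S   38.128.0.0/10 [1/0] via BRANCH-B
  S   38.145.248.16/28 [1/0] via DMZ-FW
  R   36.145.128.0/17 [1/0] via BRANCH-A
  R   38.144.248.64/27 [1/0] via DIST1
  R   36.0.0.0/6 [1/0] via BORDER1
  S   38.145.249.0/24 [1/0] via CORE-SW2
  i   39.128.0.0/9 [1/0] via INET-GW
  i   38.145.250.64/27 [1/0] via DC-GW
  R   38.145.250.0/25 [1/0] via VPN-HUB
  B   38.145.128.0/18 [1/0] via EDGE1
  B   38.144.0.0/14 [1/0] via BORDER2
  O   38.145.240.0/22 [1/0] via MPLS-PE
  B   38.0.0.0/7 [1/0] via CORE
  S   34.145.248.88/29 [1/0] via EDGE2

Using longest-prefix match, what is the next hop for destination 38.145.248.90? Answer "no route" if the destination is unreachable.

BORDER2

Routes whose prefix contains 38.145.248.90:
  36.0.0.0/6 (36.0.0.0 - 39.255.255.255) -> BORDER1
  38.0.0.0/7 (38.0.0.0 - 39.255.255.255) -> CORE
  38.128.0.0/10 (38.128.0.0 - 38.191.255.255) -> BRANCH-B
  38.144.0.0/14 (38.144.0.0 - 38.147.255.255) -> BORDER2
More-specific entries that do NOT match:
  34.145.248.88/29 (34.145.248.88 - 34.145.248.95) does not contain 38.145.248.90
  38.145.248.16/28 (38.145.248.16 - 38.145.248.31) does not contain 38.145.248.90
  38.144.248.64/27 (38.144.248.64 - 38.144.248.95) does not contain 38.145.248.90
  38.145.250.64/27 (38.145.250.64 - 38.145.250.95) does not contain 38.145.248.90
  38.145.250.0/25 (38.145.250.0 - 38.145.250.127) does not contain 38.145.248.90
  38.145.249.0/24 (38.145.249.0 - 38.145.249.255) does not contain 38.145.248.90
  38.145.240.0/22 (38.145.240.0 - 38.145.243.255) does not contain 38.145.248.90
  38.145.128.0/18 (38.145.128.0 - 38.145.191.255) does not contain 38.145.248.90
  36.145.128.0/17 (36.145.128.0 - 36.145.255.255) does not contain 38.145.248.90
Longest matching prefix is /14 -> next hop BORDER2.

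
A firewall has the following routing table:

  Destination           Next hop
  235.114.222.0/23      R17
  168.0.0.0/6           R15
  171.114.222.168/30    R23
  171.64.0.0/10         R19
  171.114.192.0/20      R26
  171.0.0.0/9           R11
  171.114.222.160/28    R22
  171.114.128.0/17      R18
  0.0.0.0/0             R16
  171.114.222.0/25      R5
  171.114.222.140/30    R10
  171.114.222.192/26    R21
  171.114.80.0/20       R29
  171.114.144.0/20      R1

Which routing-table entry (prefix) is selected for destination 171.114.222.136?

171.114.128.0/17

Entries matching 171.114.222.136:
  0.0.0.0/0 (default, matches everything)
  168.0.0.0/6 (168.0.0.0 - 171.255.255.255)
  171.0.0.0/9 (171.0.0.0 - 171.127.255.255)
  171.64.0.0/10 (171.64.0.0 - 171.127.255.255)
  171.114.128.0/17 (171.114.128.0 - 171.114.255.255)
Most specific is 171.114.128.0/17.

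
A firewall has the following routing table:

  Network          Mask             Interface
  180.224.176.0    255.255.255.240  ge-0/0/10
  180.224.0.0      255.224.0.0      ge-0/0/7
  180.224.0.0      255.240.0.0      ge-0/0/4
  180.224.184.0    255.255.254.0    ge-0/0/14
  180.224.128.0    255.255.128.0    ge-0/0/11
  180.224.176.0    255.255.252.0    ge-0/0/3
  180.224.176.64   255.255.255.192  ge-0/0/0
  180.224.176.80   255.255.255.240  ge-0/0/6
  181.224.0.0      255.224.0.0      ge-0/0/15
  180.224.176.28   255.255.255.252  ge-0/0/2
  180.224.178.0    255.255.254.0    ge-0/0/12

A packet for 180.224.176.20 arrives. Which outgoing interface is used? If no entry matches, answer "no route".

ge-0/0/3

Routes whose prefix contains 180.224.176.20:
  180.224.0.0/11 (180.224.0.0 - 180.255.255.255) -> ge-0/0/7
  180.224.0.0/12 (180.224.0.0 - 180.239.255.255) -> ge-0/0/4
  180.224.128.0/17 (180.224.128.0 - 180.224.255.255) -> ge-0/0/11
  180.224.176.0/22 (180.224.176.0 - 180.224.179.255) -> ge-0/0/3
More-specific entries that do NOT match:
  180.224.176.28/30 (180.224.176.28 - 180.224.176.31) does not contain 180.224.176.20
  180.224.176.0/28 (180.224.176.0 - 180.224.176.15) does not contain 180.224.176.20
  180.224.176.80/28 (180.224.176.80 - 180.224.176.95) does not contain 180.224.176.20
  180.224.176.64/26 (180.224.176.64 - 180.224.176.127) does not contain 180.224.176.20
  180.224.184.0/23 (180.224.184.0 - 180.224.185.255) does not contain 180.224.176.20
  180.224.178.0/23 (180.224.178.0 - 180.224.179.255) does not contain 180.224.176.20
Longest matching prefix is /22 -> interface ge-0/0/3.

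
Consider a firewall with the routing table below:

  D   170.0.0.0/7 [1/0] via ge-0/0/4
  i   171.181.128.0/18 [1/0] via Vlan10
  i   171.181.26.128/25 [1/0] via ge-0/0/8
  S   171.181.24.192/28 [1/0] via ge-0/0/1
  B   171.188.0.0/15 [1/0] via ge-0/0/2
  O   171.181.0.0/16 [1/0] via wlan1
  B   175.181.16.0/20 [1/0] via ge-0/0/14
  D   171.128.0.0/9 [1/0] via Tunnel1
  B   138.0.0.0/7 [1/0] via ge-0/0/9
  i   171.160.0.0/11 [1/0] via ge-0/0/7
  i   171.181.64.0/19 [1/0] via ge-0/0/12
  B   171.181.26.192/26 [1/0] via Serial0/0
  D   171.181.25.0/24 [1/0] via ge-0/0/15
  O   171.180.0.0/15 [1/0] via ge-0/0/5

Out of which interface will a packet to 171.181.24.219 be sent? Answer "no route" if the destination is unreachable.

wlan1

Routes whose prefix contains 171.181.24.219:
  170.0.0.0/7 (170.0.0.0 - 171.255.255.255) -> ge-0/0/4
  171.128.0.0/9 (171.128.0.0 - 171.255.255.255) -> Tunnel1
  171.160.0.0/11 (171.160.0.0 - 171.191.255.255) -> ge-0/0/7
  171.180.0.0/15 (171.180.0.0 - 171.181.255.255) -> ge-0/0/5
  171.181.0.0/16 (171.181.0.0 - 171.181.255.255) -> wlan1
More-specific entries that do NOT match:
  171.181.24.192/28 (171.181.24.192 - 171.181.24.207) does not contain 171.181.24.219
  171.181.26.192/26 (171.181.26.192 - 171.181.26.255) does not contain 171.181.24.219
  171.181.26.128/25 (171.181.26.128 - 171.181.26.255) does not contain 171.181.24.219
  171.181.25.0/24 (171.181.25.0 - 171.181.25.255) does not contain 171.181.24.219
  175.181.16.0/20 (175.181.16.0 - 175.181.31.255) does not contain 171.181.24.219
  171.181.64.0/19 (171.181.64.0 - 171.181.95.255) does not contain 171.181.24.219
  171.181.128.0/18 (171.181.128.0 - 171.181.191.255) does not contain 171.181.24.219
Longest matching prefix is /16 -> interface wlan1.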